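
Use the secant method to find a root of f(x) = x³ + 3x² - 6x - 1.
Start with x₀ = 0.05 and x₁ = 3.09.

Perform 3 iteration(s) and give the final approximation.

f(x) = x³ + 3x² - 6x - 1
x₀ = 0.05, x₁ = 3.09

Secant formula: x_{n+1} = x_n - f(x_n)(x_n - x_{n-1})/(f(x_n) - f(x_{n-1}))

Iteration 1:
  f(0.050000) = -1.292375
  f(3.090000) = 38.607929
  x_2 = 3.090000 - 38.607929×(3.090000 - 0.050000)/(38.607929 - (-1.292375))
       = 0.148466
Iteration 2:
  f(3.090000) = 38.607929
  f(0.148466) = -1.821397
  x_3 = 0.148466 - (-1.821397)×(0.148466 - 3.090000)/(-1.821397 - 38.607929)
       = 0.280986
Iteration 3:
  f(0.148466) = -1.821397
  f(0.280986) = -2.426872
  x_4 = 0.280986 - (-2.426872)×(0.280986 - 0.148466)/(-2.426872 - (-1.821397))
       = -0.250182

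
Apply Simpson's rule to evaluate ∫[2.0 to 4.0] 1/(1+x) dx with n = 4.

f(x) = 1/(1+x)
a = 2.0, b = 4.0, n = 4
h = (b - a)/n = 0.500000

Simpson's rule: (h/3)[f(x₀) + 4f(x₁) + 2f(x₂) + ... + f(xₙ)]

x_0 = 2.0000, f(x_0) = 0.333333, coefficient = 1
x_1 = 2.5000, f(x_1) = 0.285714, coefficient = 4
x_2 = 3.0000, f(x_2) = 0.250000, coefficient = 2
x_3 = 3.5000, f(x_3) = 0.222222, coefficient = 4
x_4 = 4.0000, f(x_4) = 0.200000, coefficient = 1

I ≈ (0.500000/3) × 3.065079 = 0.510847
Exact value: 0.510826
Error: 0.000021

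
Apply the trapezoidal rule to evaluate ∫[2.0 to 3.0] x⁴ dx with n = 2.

f(x) = x⁴
a = 2.0, b = 3.0, n = 2
h = (b - a)/n = 0.500000

Trapezoidal rule: (h/2)[f(x₀) + 2f(x₁) + 2f(x₂) + ... + f(xₙ)]

x_0 = 2.0000, f(x_0) = 16.000000, coefficient = 1
x_1 = 2.5000, f(x_1) = 39.062500, coefficient = 2
x_2 = 3.0000, f(x_2) = 81.000000, coefficient = 1

I ≈ (0.500000/2) × 175.125000 = 43.781250
Exact value: 42.200000
Error: 1.581250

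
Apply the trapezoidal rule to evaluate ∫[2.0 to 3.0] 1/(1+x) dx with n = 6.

f(x) = 1/(1+x)
a = 2.0, b = 3.0, n = 6
h = (b - a)/n = 0.166667

Trapezoidal rule: (h/2)[f(x₀) + 2f(x₁) + 2f(x₂) + ... + f(xₙ)]

x_0 = 2.0000, f(x_0) = 0.333333, coefficient = 1
x_1 = 2.1667, f(x_1) = 0.315789, coefficient = 2
x_2 = 2.3333, f(x_2) = 0.300000, coefficient = 2
x_3 = 2.5000, f(x_3) = 0.285714, coefficient = 2
x_4 = 2.6667, f(x_4) = 0.272727, coefficient = 2
x_5 = 2.8333, f(x_5) = 0.260870, coefficient = 2
x_6 = 3.0000, f(x_6) = 0.250000, coefficient = 1

I ≈ (0.166667/2) × 3.453535 = 0.287795
Exact value: 0.287682
Error: 0.000112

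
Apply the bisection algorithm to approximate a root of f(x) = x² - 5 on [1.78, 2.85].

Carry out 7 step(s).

f(x) = x² - 5
Initial interval: [1.78, 2.85]

Iteration 1:
  c_1 = (1.780000 + 2.850000)/2 = 2.315000
  f(c_1) = f(2.315000) = 0.359225
  f(a) × f(c) < 0, new interval: [1.780000, 2.315000]
Iteration 2:
  c_2 = (1.780000 + 2.315000)/2 = 2.047500
  f(c_2) = f(2.047500) = -0.807744
  f(a) × f(c) ≥ 0, new interval: [2.047500, 2.315000]
Iteration 3:
  c_3 = (2.047500 + 2.315000)/2 = 2.181250
  f(c_3) = f(2.181250) = -0.242148
  f(a) × f(c) ≥ 0, new interval: [2.181250, 2.315000]
Iteration 4:
  c_4 = (2.181250 + 2.315000)/2 = 2.248125
  f(c_4) = f(2.248125) = 0.054066
  f(a) × f(c) < 0, new interval: [2.181250, 2.248125]
Iteration 5:
  c_5 = (2.181250 + 2.248125)/2 = 2.214688
  f(c_5) = f(2.214688) = -0.095159
  f(a) × f(c) ≥ 0, new interval: [2.214688, 2.248125]
Iteration 6:
  c_6 = (2.214688 + 2.248125)/2 = 2.231406
  f(c_6) = f(2.231406) = -0.020826
  f(a) × f(c) ≥ 0, new interval: [2.231406, 2.248125]
Iteration 7:
  c_7 = (2.231406 + 2.248125)/2 = 2.239766
  f(c_7) = f(2.239766) = 0.016550
  f(a) × f(c) < 0, new interval: [2.231406, 2.239766]

After 7 iteration(s), the approximation is c_7 = 2.239766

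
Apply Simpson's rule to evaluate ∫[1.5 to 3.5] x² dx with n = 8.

f(x) = x²
a = 1.5, b = 3.5, n = 8
h = (b - a)/n = 0.250000

Simpson's rule: (h/3)[f(x₀) + 4f(x₁) + 2f(x₂) + ... + f(xₙ)]

x_0 = 1.5000, f(x_0) = 2.250000, coefficient = 1
x_1 = 1.7500, f(x_1) = 3.062500, coefficient = 4
x_2 = 2.0000, f(x_2) = 4.000000, coefficient = 2
x_3 = 2.2500, f(x_3) = 5.062500, coefficient = 4
x_4 = 2.5000, f(x_4) = 6.250000, coefficient = 2
x_5 = 2.7500, f(x_5) = 7.562500, coefficient = 4
x_6 = 3.0000, f(x_6) = 9.000000, coefficient = 2
x_7 = 3.2500, f(x_7) = 10.562500, coefficient = 4
x_8 = 3.5000, f(x_8) = 12.250000, coefficient = 1

I ≈ (0.250000/3) × 158.000000 = 13.166667
Exact value: 13.166667
Error: 0.000000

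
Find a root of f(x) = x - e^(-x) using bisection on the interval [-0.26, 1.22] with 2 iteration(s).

f(x) = x - e^(-x)
Initial interval: [-0.26, 1.22]

Iteration 1:
  c_1 = (-0.260000 + 1.220000)/2 = 0.480000
  f(c_1) = f(0.480000) = -0.138783
  f(a) × f(c) ≥ 0, new interval: [0.480000, 1.220000]
Iteration 2:
  c_2 = (0.480000 + 1.220000)/2 = 0.850000
  f(c_2) = f(0.850000) = 0.422585
  f(a) × f(c) < 0, new interval: [0.480000, 0.850000]

After 2 iteration(s), the approximation is c_2 = 0.850000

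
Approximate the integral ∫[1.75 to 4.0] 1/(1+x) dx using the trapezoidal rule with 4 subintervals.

f(x) = 1/(1+x)
a = 1.75, b = 4.0, n = 4
h = (b - a)/n = 0.562500

Trapezoidal rule: (h/2)[f(x₀) + 2f(x₁) + 2f(x₂) + ... + f(xₙ)]

x_0 = 1.7500, f(x_0) = 0.363636, coefficient = 1
x_1 = 2.3125, f(x_1) = 0.301887, coefficient = 2
x_2 = 2.8750, f(x_2) = 0.258065, coefficient = 2
x_3 = 3.4375, f(x_3) = 0.225352, coefficient = 2
x_4 = 4.0000, f(x_4) = 0.200000, coefficient = 1

I ≈ (0.562500/2) × 2.134243 = 0.600256
Exact value: 0.597837
Error: 0.002419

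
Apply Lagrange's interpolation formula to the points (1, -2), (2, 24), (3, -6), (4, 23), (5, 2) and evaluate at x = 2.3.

Lagrange interpolation formula:
P(x) = Σ yᵢ × Lᵢ(x)
where Lᵢ(x) = Π_{j≠i} (x - xⱼ)/(xᵢ - xⱼ)

L_0(2.3) = (2.3 - 2)/(1 - 2) × (2.3 - 3)/(1 - 3) × (2.3 - 4)/(1 - 4) × (2.3 - 5)/(1 - 5) = -0.040162
L_1(2.3) = (2.3 - 1)/(2 - 1) × (2.3 - 3)/(2 - 3) × (2.3 - 4)/(2 - 4) × (2.3 - 5)/(2 - 5) = 0.696150
L_2(2.3) = (2.3 - 1)/(3 - 1) × (2.3 - 2)/(3 - 2) × (2.3 - 4)/(3 - 4) × (2.3 - 5)/(3 - 5) = 0.447525
L_3(2.3) = (2.3 - 1)/(4 - 1) × (2.3 - 2)/(4 - 2) × (2.3 - 3)/(4 - 3) × (2.3 - 5)/(4 - 5) = -0.122850
L_4(2.3) = (2.3 - 1)/(5 - 1) × (2.3 - 2)/(5 - 2) × (2.3 - 3)/(5 - 3) × (2.3 - 4)/(5 - 4) = 0.019337

P(2.3) = (-2)×L_0(2.3) + 24×L_1(2.3) + (-6)×L_2(2.3) + 23×L_3(2.3) + 2×L_4(2.3)
P(2.3) = 11.315900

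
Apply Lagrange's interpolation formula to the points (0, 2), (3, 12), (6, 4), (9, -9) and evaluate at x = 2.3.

Lagrange interpolation formula:
P(x) = Σ yᵢ × Lᵢ(x)
where Lᵢ(x) = Π_{j≠i} (x - xⱼ)/(xᵢ - xⱼ)

L_0(2.3) = (2.3 - 3)/(0 - 3) × (2.3 - 6)/(0 - 6) × (2.3 - 9)/(0 - 9) = 0.107117
L_1(2.3) = (2.3 - 0)/(3 - 0) × (2.3 - 6)/(3 - 6) × (2.3 - 9)/(3 - 9) = 1.055870
L_2(2.3) = (2.3 - 0)/(6 - 0) × (2.3 - 3)/(6 - 3) × (2.3 - 9)/(6 - 9) = -0.199759
L_3(2.3) = (2.3 - 0)/(9 - 0) × (2.3 - 3)/(9 - 3) × (2.3 - 6)/(9 - 6) = 0.036772

P(2.3) = 2×L_0(2.3) + 12×L_1(2.3) + 4×L_2(2.3) + (-9)×L_3(2.3)
P(2.3) = 11.754698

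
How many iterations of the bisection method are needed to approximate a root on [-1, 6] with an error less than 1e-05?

We need (b-a)/2^n ≤ 1e-05
(6 - (-1))/2^n ≤ 1e-05
7/2^n ≤ 1e-05
2^n ≥ 700000
n ≥ log₂(700000) = 19.42
n ≥ 20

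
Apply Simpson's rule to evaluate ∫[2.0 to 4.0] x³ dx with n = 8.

f(x) = x³
a = 2.0, b = 4.0, n = 8
h = (b - a)/n = 0.250000

Simpson's rule: (h/3)[f(x₀) + 4f(x₁) + 2f(x₂) + ... + f(xₙ)]

x_0 = 2.0000, f(x_0) = 8.000000, coefficient = 1
x_1 = 2.2500, f(x_1) = 11.390625, coefficient = 4
x_2 = 2.5000, f(x_2) = 15.625000, coefficient = 2
x_3 = 2.7500, f(x_3) = 20.796875, coefficient = 4
x_4 = 3.0000, f(x_4) = 27.000000, coefficient = 2
x_5 = 3.2500, f(x_5) = 34.328125, coefficient = 4
x_6 = 3.5000, f(x_6) = 42.875000, coefficient = 2
x_7 = 3.7500, f(x_7) = 52.734375, coefficient = 4
x_8 = 4.0000, f(x_8) = 64.000000, coefficient = 1

I ≈ (0.250000/3) × 720.000000 = 60.000000
Exact value: 60.000000
Error: 0.000000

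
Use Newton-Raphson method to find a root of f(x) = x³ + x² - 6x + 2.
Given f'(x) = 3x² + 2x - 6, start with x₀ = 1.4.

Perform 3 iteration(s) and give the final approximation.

f(x) = x³ + x² - 6x + 2
f'(x) = 3x² + 2x - 6
x₀ = 1.4

Newton-Raphson formula: x_{n+1} = x_n - f(x_n)/f'(x_n)

Iteration 1:
  f(1.400000) = -1.696000
  f'(1.400000) = 2.680000
  x_1 = 1.400000 - (-1.696000)/2.680000 = 2.032836
Iteration 2:
  f(2.032836) = 2.335941
  f'(2.032836) = 10.462936
  x_2 = 2.032836 - 2.335941/10.462936 = 1.809577
Iteration 3:
  f(1.809577) = 0.342693
  f'(1.809577) = 7.442863
  x_3 = 1.809577 - 0.342693/7.442863 = 1.763534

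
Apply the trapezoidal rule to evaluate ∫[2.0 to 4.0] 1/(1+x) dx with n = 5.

f(x) = 1/(1+x)
a = 2.0, b = 4.0, n = 5
h = (b - a)/n = 0.400000

Trapezoidal rule: (h/2)[f(x₀) + 2f(x₁) + 2f(x₂) + ... + f(xₙ)]

x_0 = 2.0000, f(x_0) = 0.333333, coefficient = 1
x_1 = 2.4000, f(x_1) = 0.294118, coefficient = 2
x_2 = 2.8000, f(x_2) = 0.263158, coefficient = 2
x_3 = 3.2000, f(x_3) = 0.238095, coefficient = 2
x_4 = 3.6000, f(x_4) = 0.217391, coefficient = 2
x_5 = 4.0000, f(x_5) = 0.200000, coefficient = 1

I ≈ (0.400000/2) × 2.558858 = 0.511772
Exact value: 0.510826
Error: 0.000946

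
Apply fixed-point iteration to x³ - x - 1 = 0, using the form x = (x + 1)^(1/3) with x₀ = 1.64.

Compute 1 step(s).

Equation: x³ - x - 1 = 0
Fixed-point form: x = (x + 1)^(1/3)
x₀ = 1.64

x_1 = g(1.640000) = 1.382085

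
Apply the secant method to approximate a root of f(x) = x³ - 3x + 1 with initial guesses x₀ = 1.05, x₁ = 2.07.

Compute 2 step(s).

f(x) = x³ - 3x + 1
x₀ = 1.05, x₁ = 2.07

Secant formula: x_{n+1} = x_n - f(x_n)(x_n - x_{n-1})/(f(x_n) - f(x_{n-1}))

Iteration 1:
  f(1.050000) = -0.992375
  f(2.070000) = 3.659743
  x_2 = 2.070000 - 3.659743×(2.070000 - 1.050000)/(3.659743 - (-0.992375))
       = 1.267583
Iteration 2:
  f(2.070000) = 3.659743
  f(1.267583) = -0.766039
  x_3 = 1.267583 - (-0.766039)×(1.267583 - 2.070000)/(-0.766039 - 3.659743)
       = 1.406470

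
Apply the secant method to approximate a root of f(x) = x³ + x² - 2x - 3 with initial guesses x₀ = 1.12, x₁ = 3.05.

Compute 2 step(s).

f(x) = x³ + x² - 2x - 3
x₀ = 1.12, x₁ = 3.05

Secant formula: x_{n+1} = x_n - f(x_n)(x_n - x_{n-1})/(f(x_n) - f(x_{n-1}))

Iteration 1:
  f(1.120000) = -2.580672
  f(3.050000) = 28.575125
  x_2 = 3.050000 - 28.575125×(3.050000 - 1.120000)/(28.575125 - (-2.580672))
       = 1.279864
Iteration 2:
  f(3.050000) = 28.575125
  f(1.279864) = -1.825191
  x_3 = 1.279864 - (-1.825191)×(1.279864 - 3.050000)/(-1.825191 - 28.575125)
       = 1.386141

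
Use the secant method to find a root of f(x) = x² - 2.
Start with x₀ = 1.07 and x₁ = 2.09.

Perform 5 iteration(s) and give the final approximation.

f(x) = x² - 2
x₀ = 1.07, x₁ = 2.09

Secant formula: x_{n+1} = x_n - f(x_n)(x_n - x_{n-1})/(f(x_n) - f(x_{n-1}))

Iteration 1:
  f(1.070000) = -0.855100
  f(2.090000) = 2.368100
  x_2 = 2.090000 - 2.368100×(2.090000 - 1.070000)/(2.368100 - (-0.855100))
       = 1.340601
Iteration 2:
  f(2.090000) = 2.368100
  f(1.340601) = -0.202788
  x_3 = 1.340601 - (-0.202788)×(1.340601 - 2.090000)/(-0.202788 - 2.368100)
       = 1.399713
Iteration 3:
  f(1.340601) = -0.202788
  f(1.399713) = -0.040804
  x_4 = 1.399713 - (-0.040804)×(1.399713 - 1.340601)/(-0.040804 - (-0.202788))
       = 1.414603
Iteration 4:
  f(1.399713) = -0.040804
  f(1.414603) = 0.001102
  x_5 = 1.414603 - 0.001102×(1.414603 - 1.399713)/(0.001102 - (-0.040804))
       = 1.414212
Iteration 5:
  f(1.414603) = 0.001102
  f(1.414212) = -0.000006
  x_6 = 1.414212 - (-0.000006)×(1.414212 - 1.414603)/(-0.000006 - 0.001102)
       = 1.414214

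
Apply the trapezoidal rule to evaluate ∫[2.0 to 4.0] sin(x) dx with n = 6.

f(x) = sin(x)
a = 2.0, b = 4.0, n = 6
h = (b - a)/n = 0.333333

Trapezoidal rule: (h/2)[f(x₀) + 2f(x₁) + 2f(x₂) + ... + f(xₙ)]

x_0 = 2.0000, f(x_0) = 0.909297, coefficient = 1
x_1 = 2.3333, f(x_1) = 0.723086, coefficient = 2
x_2 = 2.6667, f(x_2) = 0.457273, coefficient = 2
x_3 = 3.0000, f(x_3) = 0.141120, coefficient = 2
x_4 = 3.3333, f(x_4) = -0.190568, coefficient = 2
x_5 = 3.6667, f(x_5) = -0.501277, coefficient = 2
x_6 = 4.0000, f(x_6) = -0.756802, coefficient = 1

I ≈ (0.333333/2) × 1.411762 = 0.235294
Exact value: 0.237497
Error: 0.002203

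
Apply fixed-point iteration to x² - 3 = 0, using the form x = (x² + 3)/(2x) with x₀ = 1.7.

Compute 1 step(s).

Equation: x² - 3 = 0
Fixed-point form: x = (x² + 3)/(2x)
x₀ = 1.7

x_1 = g(1.700000) = 1.732353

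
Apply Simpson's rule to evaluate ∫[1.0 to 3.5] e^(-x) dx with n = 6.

f(x) = e^(-x)
a = 1.0, b = 3.5, n = 6
h = (b - a)/n = 0.416667

Simpson's rule: (h/3)[f(x₀) + 4f(x₁) + 2f(x₂) + ... + f(xₙ)]

x_0 = 1.0000, f(x_0) = 0.367879, coefficient = 1
x_1 = 1.4167, f(x_1) = 0.242521, coefficient = 4
x_2 = 1.8333, f(x_2) = 0.159880, coefficient = 2
x_3 = 2.2500, f(x_3) = 0.105399, coefficient = 4
x_4 = 2.6667, f(x_4) = 0.069483, coefficient = 2
x_5 = 3.0833, f(x_5) = 0.045806, coefficient = 4
x_6 = 3.5000, f(x_6) = 0.030197, coefficient = 1

I ≈ (0.416667/3) × 2.431710 = 0.337737
Exact value: 0.337682
Error: 0.000055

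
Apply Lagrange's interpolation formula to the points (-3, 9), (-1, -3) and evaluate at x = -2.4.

Lagrange interpolation formula:
P(x) = Σ yᵢ × Lᵢ(x)
where Lᵢ(x) = Π_{j≠i} (x - xⱼ)/(xᵢ - xⱼ)

L_0(-2.4) = (-2.4 - (-1))/(-3 - (-1)) = 0.700000
L_1(-2.4) = (-2.4 - (-3))/(-1 - (-3)) = 0.300000

P(-2.4) = 9×L_0(-2.4) + (-3)×L_1(-2.4)
P(-2.4) = 5.400000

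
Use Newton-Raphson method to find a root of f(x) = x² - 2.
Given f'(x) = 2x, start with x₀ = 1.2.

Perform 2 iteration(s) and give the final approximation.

f(x) = x² - 2
f'(x) = 2x
x₀ = 1.2

Newton-Raphson formula: x_{n+1} = x_n - f(x_n)/f'(x_n)

Iteration 1:
  f(1.200000) = -0.560000
  f'(1.200000) = 2.400000
  x_1 = 1.200000 - (-0.560000)/2.400000 = 1.433333
Iteration 2:
  f(1.433333) = 0.054444
  f'(1.433333) = 2.866667
  x_2 = 1.433333 - 0.054444/2.866667 = 1.414341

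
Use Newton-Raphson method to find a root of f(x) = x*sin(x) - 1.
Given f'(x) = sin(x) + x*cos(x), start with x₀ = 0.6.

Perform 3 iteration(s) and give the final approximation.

f(x) = x*sin(x) - 1
f'(x) = sin(x) + x*cos(x)
x₀ = 0.6

Newton-Raphson formula: x_{n+1} = x_n - f(x_n)/f'(x_n)

Iteration 1:
  f(0.600000) = -0.661215
  f'(0.600000) = 1.059844
  x_1 = 0.600000 - (-0.661215)/1.059844 = 1.223879
Iteration 2:
  f(1.223879) = 0.150967
  f'(1.223879) = 1.356545
  x_2 = 1.223879 - 0.150967/1.356545 = 1.112591
Iteration 3:
  f(1.112591) = -0.002175
  f'(1.112591) = 1.388990
  x_3 = 1.112591 - (-0.002175)/1.388990 = 1.114157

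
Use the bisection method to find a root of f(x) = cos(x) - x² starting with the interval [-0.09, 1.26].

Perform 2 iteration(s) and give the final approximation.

f(x) = cos(x) - x²
Initial interval: [-0.09, 1.26]

Iteration 1:
  c_1 = (-0.090000 + 1.260000)/2 = 0.585000
  f(c_1) = f(0.585000) = 0.491487
  f(a) × f(c) ≥ 0, new interval: [0.585000, 1.260000]
Iteration 2:
  c_2 = (0.585000 + 1.260000)/2 = 0.922500
  f(c_2) = f(0.922500) = -0.247177
  f(a) × f(c) < 0, new interval: [0.585000, 0.922500]

After 2 iteration(s), the approximation is c_2 = 0.922500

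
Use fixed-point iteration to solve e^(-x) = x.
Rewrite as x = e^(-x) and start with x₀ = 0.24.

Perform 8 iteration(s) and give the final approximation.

Equation: e^(-x) = x
Fixed-point form: x = e^(-x)
x₀ = 0.24

x_1 = g(0.240000) = 0.786628
x_2 = g(0.786628) = 0.455378
x_3 = g(0.455378) = 0.634208
x_4 = g(0.634208) = 0.530355
x_5 = g(0.530355) = 0.588396
x_6 = g(0.588396) = 0.555217
x_7 = g(0.555217) = 0.573948
x_8 = g(0.573948) = 0.563297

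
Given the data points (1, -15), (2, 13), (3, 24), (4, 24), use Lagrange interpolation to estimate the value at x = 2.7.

Lagrange interpolation formula:
P(x) = Σ yᵢ × Lᵢ(x)
where Lᵢ(x) = Π_{j≠i} (x - xⱼ)/(xᵢ - xⱼ)

L_0(2.7) = (2.7 - 2)/(1 - 2) × (2.7 - 3)/(1 - 3) × (2.7 - 4)/(1 - 4) = -0.045500
L_1(2.7) = (2.7 - 1)/(2 - 1) × (2.7 - 3)/(2 - 3) × (2.7 - 4)/(2 - 4) = 0.331500
L_2(2.7) = (2.7 - 1)/(3 - 1) × (2.7 - 2)/(3 - 2) × (2.7 - 4)/(3 - 4) = 0.773500
L_3(2.7) = (2.7 - 1)/(4 - 1) × (2.7 - 2)/(4 - 2) × (2.7 - 3)/(4 - 3) = -0.059500

P(2.7) = (-15)×L_0(2.7) + 13×L_1(2.7) + 24×L_2(2.7) + 24×L_3(2.7)
P(2.7) = 22.128000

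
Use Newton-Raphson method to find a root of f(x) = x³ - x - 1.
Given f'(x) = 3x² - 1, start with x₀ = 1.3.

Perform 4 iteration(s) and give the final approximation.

f(x) = x³ - x - 1
f'(x) = 3x² - 1
x₀ = 1.3

Newton-Raphson formula: x_{n+1} = x_n - f(x_n)/f'(x_n)

Iteration 1:
  f(1.300000) = -0.103000
  f'(1.300000) = 4.070000
  x_1 = 1.300000 - (-0.103000)/4.070000 = 1.325307
Iteration 2:
  f(1.325307) = 0.002514
  f'(1.325307) = 4.269317
  x_2 = 1.325307 - 0.002514/4.269317 = 1.324718
Iteration 3:
  f(1.324718) = 0.000001
  f'(1.324718) = 4.264636
  x_3 = 1.324718 - 0.000001/4.264636 = 1.324718
Iteration 4:
  f(1.324718) = 0.000000
  f'(1.324718) = 4.264633
  x_4 = 1.324718 - 0.000000/4.264633 = 1.324718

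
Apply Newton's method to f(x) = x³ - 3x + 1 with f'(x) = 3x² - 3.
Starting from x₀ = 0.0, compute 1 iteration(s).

f(x) = x³ - 3x + 1
f'(x) = 3x² - 3
x₀ = 0.0

Newton-Raphson formula: x_{n+1} = x_n - f(x_n)/f'(x_n)

Iteration 1:
  f(0.000000) = 1.000000
  f'(0.000000) = -3.000000
  x_1 = 0.000000 - 1.000000/(-3.000000) = 0.333333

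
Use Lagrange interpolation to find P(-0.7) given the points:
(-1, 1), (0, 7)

Lagrange interpolation formula:
P(x) = Σ yᵢ × Lᵢ(x)
where Lᵢ(x) = Π_{j≠i} (x - xⱼ)/(xᵢ - xⱼ)

L_0(-0.7) = (-0.7 - 0)/(-1 - 0) = 0.700000
L_1(-0.7) = (-0.7 - (-1))/(0 - (-1)) = 0.300000

P(-0.7) = 1×L_0(-0.7) + 7×L_1(-0.7)
P(-0.7) = 2.800000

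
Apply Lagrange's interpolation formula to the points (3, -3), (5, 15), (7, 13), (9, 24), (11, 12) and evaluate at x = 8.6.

Lagrange interpolation formula:
P(x) = Σ yᵢ × Lᵢ(x)
where Lᵢ(x) = Π_{j≠i} (x - xⱼ)/(xᵢ - xⱼ)

L_0(8.6) = (8.6 - 5)/(3 - 5) × (8.6 - 7)/(3 - 7) × (8.6 - 9)/(3 - 9) × (8.6 - 11)/(3 - 11) = 0.014400
L_1(8.6) = (8.6 - 3)/(5 - 3) × (8.6 - 7)/(5 - 7) × (8.6 - 9)/(5 - 9) × (8.6 - 11)/(5 - 11) = -0.089600
L_2(8.6) = (8.6 - 3)/(7 - 3) × (8.6 - 5)/(7 - 5) × (8.6 - 9)/(7 - 9) × (8.6 - 11)/(7 - 11) = 0.302400
L_3(8.6) = (8.6 - 3)/(9 - 3) × (8.6 - 5)/(9 - 5) × (8.6 - 7)/(9 - 7) × (8.6 - 11)/(9 - 11) = 0.806400
L_4(8.6) = (8.6 - 3)/(11 - 3) × (8.6 - 5)/(11 - 5) × (8.6 - 7)/(11 - 7) × (8.6 - 9)/(11 - 9) = -0.033600

P(8.6) = (-3)×L_0(8.6) + 15×L_1(8.6) + 13×L_2(8.6) + 24×L_3(8.6) + 12×L_4(8.6)
P(8.6) = 21.494400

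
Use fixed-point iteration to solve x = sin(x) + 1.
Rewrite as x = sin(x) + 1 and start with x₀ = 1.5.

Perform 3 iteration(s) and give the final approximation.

Equation: x = sin(x) + 1
Fixed-point form: x = sin(x) + 1
x₀ = 1.5

x_1 = g(1.500000) = 1.997495
x_2 = g(1.997495) = 1.910337
x_3 = g(1.910337) = 1.942908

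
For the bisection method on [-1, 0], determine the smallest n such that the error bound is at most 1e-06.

We need (b-a)/2^n ≤ 1e-06
(0 - (-1))/2^n ≤ 1e-06
1/2^n ≤ 1e-06
2^n ≥ 1000000
n ≥ log₂(1000000) = 19.93
n ≥ 20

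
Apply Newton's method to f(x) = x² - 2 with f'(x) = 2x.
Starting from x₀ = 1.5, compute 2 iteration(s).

f(x) = x² - 2
f'(x) = 2x
x₀ = 1.5

Newton-Raphson formula: x_{n+1} = x_n - f(x_n)/f'(x_n)

Iteration 1:
  f(1.500000) = 0.250000
  f'(1.500000) = 3.000000
  x_1 = 1.500000 - 0.250000/3.000000 = 1.416667
Iteration 2:
  f(1.416667) = 0.006944
  f'(1.416667) = 2.833333
  x_2 = 1.416667 - 0.006944/2.833333 = 1.414216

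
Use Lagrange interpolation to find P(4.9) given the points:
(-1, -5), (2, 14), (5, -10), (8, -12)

Lagrange interpolation formula:
P(x) = Σ yᵢ × Lᵢ(x)
where Lᵢ(x) = Π_{j≠i} (x - xⱼ)/(xᵢ - xⱼ)

L_0(4.9) = (4.9 - 2)/(-1 - 2) × (4.9 - 5)/(-1 - 5) × (4.9 - 8)/(-1 - 8) = -0.005549
L_1(4.9) = (4.9 - (-1))/(2 - (-1)) × (4.9 - 5)/(2 - 5) × (4.9 - 8)/(2 - 8) = 0.033870
L_2(4.9) = (4.9 - (-1))/(5 - (-1)) × (4.9 - 2)/(5 - 2) × (4.9 - 8)/(5 - 8) = 0.982241
L_3(4.9) = (4.9 - (-1))/(8 - (-1)) × (4.9 - 2)/(8 - 2) × (4.9 - 5)/(8 - 5) = -0.010562

P(4.9) = (-5)×L_0(4.9) + 14×L_1(4.9) + (-10)×L_2(4.9) + (-12)×L_3(4.9)
P(4.9) = -9.193735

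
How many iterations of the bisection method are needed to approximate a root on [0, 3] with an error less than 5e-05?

We need (b-a)/2^n ≤ 5e-05
(3 - 0)/2^n ≤ 5e-05
3/2^n ≤ 5e-05
2^n ≥ 60000
n ≥ log₂(60000) = 15.87
n ≥ 16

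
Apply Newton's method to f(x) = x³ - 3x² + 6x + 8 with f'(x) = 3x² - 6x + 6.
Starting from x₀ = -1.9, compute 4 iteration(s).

f(x) = x³ - 3x² + 6x + 8
f'(x) = 3x² - 6x + 6
x₀ = -1.9

Newton-Raphson formula: x_{n+1} = x_n - f(x_n)/f'(x_n)

Iteration 1:
  f(-1.900000) = -21.089000
  f'(-1.900000) = 28.230000
  x_1 = -1.900000 - (-21.089000)/28.230000 = -1.152958
Iteration 2:
  f(-1.152958) = -4.438323
  f'(-1.152958) = 16.905682
  x_2 = -1.152958 - (-4.438323)/16.905682 = -0.890423
Iteration 3:
  f(-0.890423) = -0.427078
  f'(-0.890423) = 13.721103
  x_3 = -0.890423 - (-0.427078)/13.721103 = -0.859298
Iteration 4:
  f(-0.859298) = -0.005464
  f'(-0.859298) = 13.370965
  x_4 = -0.859298 - (-0.005464)/13.370965 = -0.858889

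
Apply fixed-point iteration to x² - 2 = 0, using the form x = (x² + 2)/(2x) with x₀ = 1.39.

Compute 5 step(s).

Equation: x² - 2 = 0
Fixed-point form: x = (x² + 2)/(2x)
x₀ = 1.39

x_1 = g(1.390000) = 1.414424
x_2 = g(1.414424) = 1.414214
x_3 = g(1.414214) = 1.414214
x_4 = g(1.414214) = 1.414214
x_5 = g(1.414214) = 1.414214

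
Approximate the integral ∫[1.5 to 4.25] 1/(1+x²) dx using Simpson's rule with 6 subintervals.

f(x) = 1/(1+x²)
a = 1.5, b = 4.25, n = 6
h = (b - a)/n = 0.458333

Simpson's rule: (h/3)[f(x₀) + 4f(x₁) + 2f(x₂) + ... + f(xₙ)]

x_0 = 1.5000, f(x_0) = 0.307692, coefficient = 1
x_1 = 1.9583, f(x_1) = 0.206822, coefficient = 4
x_2 = 2.4167, f(x_2) = 0.146193, coefficient = 2
x_3 = 2.8750, f(x_3) = 0.107926, coefficient = 4
x_4 = 3.3333, f(x_4) = 0.082569, coefficient = 2
x_5 = 3.7917, f(x_5) = 0.065033, coefficient = 4
x_6 = 4.2500, f(x_6) = 0.052459, coefficient = 1

I ≈ (0.458333/3) × 2.336800 = 0.357011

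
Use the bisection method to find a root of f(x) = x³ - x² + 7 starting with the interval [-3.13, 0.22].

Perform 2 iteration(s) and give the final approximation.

f(x) = x³ - x² + 7
Initial interval: [-3.13, 0.22]

Iteration 1:
  c_1 = (-3.130000 + 0.220000)/2 = -1.455000
  f(c_1) = f(-1.455000) = 1.802704
  f(a) × f(c) < 0, new interval: [-3.130000, -1.455000]
Iteration 2:
  c_2 = (-3.130000 + (-1.455000))/2 = -2.292500
  f(c_2) = f(-2.292500) = -10.303919
  f(a) × f(c) ≥ 0, new interval: [-2.292500, -1.455000]

After 2 iteration(s), the approximation is c_2 = -2.292500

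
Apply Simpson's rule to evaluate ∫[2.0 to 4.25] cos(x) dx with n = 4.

f(x) = cos(x)
a = 2.0, b = 4.25, n = 4
h = (b - a)/n = 0.562500

Simpson's rule: (h/3)[f(x₀) + 4f(x₁) + 2f(x₂) + ... + f(xₙ)]

x_0 = 2.0000, f(x_0) = -0.416147, coefficient = 1
x_1 = 2.5625, f(x_1) = -0.836960, coefficient = 4
x_2 = 3.1250, f(x_2) = -0.999862, coefficient = 2
x_3 = 3.6875, f(x_3) = -0.854657, coefficient = 4
x_4 = 4.2500, f(x_4) = -0.446087, coefficient = 1

I ≈ (0.562500/3) × -9.628423 = -1.805329
Exact value: -1.804287
Error: 0.001043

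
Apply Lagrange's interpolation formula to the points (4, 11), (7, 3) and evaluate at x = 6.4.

Lagrange interpolation formula:
P(x) = Σ yᵢ × Lᵢ(x)
where Lᵢ(x) = Π_{j≠i} (x - xⱼ)/(xᵢ - xⱼ)

L_0(6.4) = (6.4 - 7)/(4 - 7) = 0.200000
L_1(6.4) = (6.4 - 4)/(7 - 4) = 0.800000

P(6.4) = 11×L_0(6.4) + 3×L_1(6.4)
P(6.4) = 4.600000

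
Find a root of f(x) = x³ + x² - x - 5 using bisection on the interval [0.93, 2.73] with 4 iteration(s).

f(x) = x³ + x² - x - 5
Initial interval: [0.93, 2.73]

Iteration 1:
  c_1 = (0.930000 + 2.730000)/2 = 1.830000
  f(c_1) = f(1.830000) = 2.647387
  f(a) × f(c) < 0, new interval: [0.930000, 1.830000]
Iteration 2:
  c_2 = (0.930000 + 1.830000)/2 = 1.380000
  f(c_2) = f(1.380000) = -1.847528
  f(a) × f(c) ≥ 0, new interval: [1.380000, 1.830000]
Iteration 3:
  c_3 = (1.380000 + 1.830000)/2 = 1.605000
  f(c_3) = f(1.605000) = 0.105545
  f(a) × f(c) < 0, new interval: [1.380000, 1.605000]
Iteration 4:
  c_4 = (1.380000 + 1.605000)/2 = 1.492500
  f(c_4) = f(1.492500) = -0.940316
  f(a) × f(c) ≥ 0, new interval: [1.492500, 1.605000]

After 4 iteration(s), the approximation is c_4 = 1.492500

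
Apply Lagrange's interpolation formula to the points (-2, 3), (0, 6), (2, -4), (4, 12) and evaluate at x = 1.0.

Lagrange interpolation formula:
P(x) = Σ yᵢ × Lᵢ(x)
where Lᵢ(x) = Π_{j≠i} (x - xⱼ)/(xᵢ - xⱼ)

L_0(1.0) = (1.0 - 0)/(-2 - 0) × (1.0 - 2)/(-2 - 2) × (1.0 - 4)/(-2 - 4) = -0.062500
L_1(1.0) = (1.0 - (-2))/(0 - (-2)) × (1.0 - 2)/(0 - 2) × (1.0 - 4)/(0 - 4) = 0.562500
L_2(1.0) = (1.0 - (-2))/(2 - (-2)) × (1.0 - 0)/(2 - 0) × (1.0 - 4)/(2 - 4) = 0.562500
L_3(1.0) = (1.0 - (-2))/(4 - (-2)) × (1.0 - 0)/(4 - 0) × (1.0 - 2)/(4 - 2) = -0.062500

P(1.0) = 3×L_0(1.0) + 6×L_1(1.0) + (-4)×L_2(1.0) + 12×L_3(1.0)
P(1.0) = 0.187500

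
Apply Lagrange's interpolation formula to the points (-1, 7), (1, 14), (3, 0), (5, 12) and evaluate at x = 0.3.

Lagrange interpolation formula:
P(x) = Σ yᵢ × Lᵢ(x)
where Lᵢ(x) = Π_{j≠i} (x - xⱼ)/(xᵢ - xⱼ)

L_0(0.3) = (0.3 - 1)/(-1 - 1) × (0.3 - 3)/(-1 - 3) × (0.3 - 5)/(-1 - 5) = 0.185062
L_1(0.3) = (0.3 - (-1))/(1 - (-1)) × (0.3 - 3)/(1 - 3) × (0.3 - 5)/(1 - 5) = 1.031063
L_2(0.3) = (0.3 - (-1))/(3 - (-1)) × (0.3 - 1)/(3 - 1) × (0.3 - 5)/(3 - 5) = -0.267313
L_3(0.3) = (0.3 - (-1))/(5 - (-1)) × (0.3 - 1)/(5 - 1) × (0.3 - 3)/(5 - 3) = 0.051188

P(0.3) = 7×L_0(0.3) + 14×L_1(0.3) + 0×L_2(0.3) + 12×L_3(0.3)
P(0.3) = 16.344563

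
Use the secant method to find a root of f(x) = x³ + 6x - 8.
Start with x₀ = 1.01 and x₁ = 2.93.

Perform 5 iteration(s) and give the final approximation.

f(x) = x³ + 6x - 8
x₀ = 1.01, x₁ = 2.93

Secant formula: x_{n+1} = x_n - f(x_n)(x_n - x_{n-1})/(f(x_n) - f(x_{n-1}))

Iteration 1:
  f(1.010000) = -0.909699
  f(2.930000) = 34.733757
  x_2 = 2.930000 - 34.733757×(2.930000 - 1.010000)/(34.733757 - (-0.909699))
       = 1.059003
Iteration 2:
  f(2.930000) = 34.733757
  f(1.059003) = -0.458327
  x_3 = 1.059003 - (-0.458327)×(1.059003 - 2.930000)/(-0.458327 - 34.733757)
       = 1.083370
Iteration 3:
  f(1.059003) = -0.458327
  f(1.083370) = -0.228242
  x_4 = 1.083370 - (-0.228242)×(1.083370 - 1.059003)/(-0.228242 - (-0.458327))
       = 1.107542
Iteration 4:
  f(1.083370) = -0.228242
  f(1.107542) = 0.003813
  x_5 = 1.107542 - 0.003813×(1.107542 - 1.083370)/(0.003813 - (-0.228242))
       = 1.107144
Iteration 5:
  f(1.107542) = 0.003813
  f(1.107144) = -0.000031
  x_6 = 1.107144 - (-0.000031)×(1.107144 - 1.107542)/(-0.000031 - 0.003813)
       = 1.107148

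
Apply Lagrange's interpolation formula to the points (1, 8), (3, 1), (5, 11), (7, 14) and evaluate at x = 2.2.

Lagrange interpolation formula:
P(x) = Σ yᵢ × Lᵢ(x)
where Lᵢ(x) = Π_{j≠i} (x - xⱼ)/(xᵢ - xⱼ)

L_0(2.2) = (2.2 - 3)/(1 - 3) × (2.2 - 5)/(1 - 5) × (2.2 - 7)/(1 - 7) = 0.224000
L_1(2.2) = (2.2 - 1)/(3 - 1) × (2.2 - 5)/(3 - 5) × (2.2 - 7)/(3 - 7) = 1.008000
L_2(2.2) = (2.2 - 1)/(5 - 1) × (2.2 - 3)/(5 - 3) × (2.2 - 7)/(5 - 7) = -0.288000
L_3(2.2) = (2.2 - 1)/(7 - 1) × (2.2 - 3)/(7 - 3) × (2.2 - 5)/(7 - 5) = 0.056000

P(2.2) = 8×L_0(2.2) + 1×L_1(2.2) + 11×L_2(2.2) + 14×L_3(2.2)
P(2.2) = 0.416000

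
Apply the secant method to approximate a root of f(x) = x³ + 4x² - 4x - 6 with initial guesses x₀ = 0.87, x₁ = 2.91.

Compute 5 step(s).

f(x) = x³ + 4x² - 4x - 6
x₀ = 0.87, x₁ = 2.91

Secant formula: x_{n+1} = x_n - f(x_n)(x_n - x_{n-1})/(f(x_n) - f(x_{n-1}))

Iteration 1:
  f(0.870000) = -5.793897
  f(2.910000) = 40.874571
  x_2 = 2.910000 - 40.874571×(2.910000 - 0.870000)/(40.874571 - (-5.793897))
       = 1.123266
Iteration 2:
  f(2.910000) = 40.874571
  f(1.123266) = -4.028901
  x_3 = 1.123266 - (-4.028901)×(1.123266 - 2.910000)/(-4.028901 - 40.874571)
       = 1.283578
Iteration 3:
  f(1.123266) = -4.028901
  f(1.283578) = -2.429229
  x_4 = 1.283578 - (-2.429229)×(1.283578 - 1.123266)/(-2.429229 - (-4.028901))
       = 1.527025
Iteration 4:
  f(1.283578) = -2.429229
  f(1.527025) = 0.779850
  x_5 = 1.527025 - 0.779850×(1.527025 - 1.283578)/(0.779850 - (-2.429229))
       = 1.467864
Iteration 5:
  f(1.527025) = 0.779850
  f(1.467864) = -0.090256
  x_6 = 1.467864 - (-0.090256)×(1.467864 - 1.527025)/(-0.090256 - 0.779850)
       = 1.474001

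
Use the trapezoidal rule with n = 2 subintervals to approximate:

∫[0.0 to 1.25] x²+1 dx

f(x) = x²+1
a = 0.0, b = 1.25, n = 2
h = (b - a)/n = 0.625000

Trapezoidal rule: (h/2)[f(x₀) + 2f(x₁) + 2f(x₂) + ... + f(xₙ)]

x_0 = 0.0000, f(x_0) = 1.000000, coefficient = 1
x_1 = 0.6250, f(x_1) = 1.390625, coefficient = 2
x_2 = 1.2500, f(x_2) = 2.562500, coefficient = 1

I ≈ (0.625000/2) × 6.343750 = 1.982422
Exact value: 1.901042
Error: 0.081380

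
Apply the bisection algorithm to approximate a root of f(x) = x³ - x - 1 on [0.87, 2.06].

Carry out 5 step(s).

f(x) = x³ - x - 1
Initial interval: [0.87, 2.06]

Iteration 1:
  c_1 = (0.870000 + 2.060000)/2 = 1.465000
  f(c_1) = f(1.465000) = 0.679220
  f(a) × f(c) < 0, new interval: [0.870000, 1.465000]
Iteration 2:
  c_2 = (0.870000 + 1.465000)/2 = 1.167500
  f(c_2) = f(1.167500) = -0.576132
  f(a) × f(c) ≥ 0, new interval: [1.167500, 1.465000]
Iteration 3:
  c_3 = (1.167500 + 1.465000)/2 = 1.316250
  f(c_3) = f(1.316250) = -0.035828
  f(a) × f(c) ≥ 0, new interval: [1.316250, 1.465000]
Iteration 4:
  c_4 = (1.316250 + 1.465000)/2 = 1.390625
  f(c_4) = f(1.390625) = 0.298618
  f(a) × f(c) < 0, new interval: [1.316250, 1.390625]
Iteration 5:
  c_5 = (1.316250 + 1.390625)/2 = 1.353438
  f(c_5) = f(1.353438) = 0.125780
  f(a) × f(c) < 0, new interval: [1.316250, 1.353438]

After 5 iteration(s), the approximation is c_5 = 1.353438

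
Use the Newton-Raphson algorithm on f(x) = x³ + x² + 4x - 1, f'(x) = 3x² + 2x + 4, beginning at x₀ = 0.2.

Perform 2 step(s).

f(x) = x³ + x² + 4x - 1
f'(x) = 3x² + 2x + 4
x₀ = 0.2

Newton-Raphson formula: x_{n+1} = x_n - f(x_n)/f'(x_n)

Iteration 1:
  f(0.200000) = -0.152000
  f'(0.200000) = 4.520000
  x_1 = 0.200000 - (-0.152000)/4.520000 = 0.233628
Iteration 2:
  f(0.233628) = 0.001847
  f'(0.233628) = 4.631003
  x_2 = 0.233628 - 0.001847/4.631003 = 0.233229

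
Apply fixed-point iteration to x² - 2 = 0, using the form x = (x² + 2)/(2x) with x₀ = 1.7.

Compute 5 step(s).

Equation: x² - 2 = 0
Fixed-point form: x = (x² + 2)/(2x)
x₀ = 1.7

x_1 = g(1.700000) = 1.438235
x_2 = g(1.438235) = 1.414414
x_3 = g(1.414414) = 1.414214
x_4 = g(1.414214) = 1.414214
x_5 = g(1.414214) = 1.414214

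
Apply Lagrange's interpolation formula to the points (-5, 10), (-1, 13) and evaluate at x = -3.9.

Lagrange interpolation formula:
P(x) = Σ yᵢ × Lᵢ(x)
where Lᵢ(x) = Π_{j≠i} (x - xⱼ)/(xᵢ - xⱼ)

L_0(-3.9) = (-3.9 - (-1))/(-5 - (-1)) = 0.725000
L_1(-3.9) = (-3.9 - (-5))/(-1 - (-5)) = 0.275000

P(-3.9) = 10×L_0(-3.9) + 13×L_1(-3.9)
P(-3.9) = 10.825000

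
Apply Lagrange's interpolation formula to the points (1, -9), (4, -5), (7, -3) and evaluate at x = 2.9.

Lagrange interpolation formula:
P(x) = Σ yᵢ × Lᵢ(x)
where Lᵢ(x) = Π_{j≠i} (x - xⱼ)/(xᵢ - xⱼ)

L_0(2.9) = (2.9 - 4)/(1 - 4) × (2.9 - 7)/(1 - 7) = 0.250556
L_1(2.9) = (2.9 - 1)/(4 - 1) × (2.9 - 7)/(4 - 7) = 0.865556
L_2(2.9) = (2.9 - 1)/(7 - 1) × (2.9 - 4)/(7 - 4) = -0.116111

P(2.9) = (-9)×L_0(2.9) + (-5)×L_1(2.9) + (-3)×L_2(2.9)
P(2.9) = -6.234444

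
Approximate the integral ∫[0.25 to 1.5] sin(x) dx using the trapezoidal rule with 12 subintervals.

f(x) = sin(x)
a = 0.25, b = 1.5, n = 12
h = (b - a)/n = 0.104167

Trapezoidal rule: (h/2)[f(x₀) + 2f(x₁) + 2f(x₂) + ... + f(xₙ)]

x_0 = 0.2500, f(x_0) = 0.247404, coefficient = 1
x_1 = 0.3542, f(x_1) = 0.346809, coefficient = 2
x_2 = 0.4583, f(x_2) = 0.442454, coefficient = 2
x_3 = 0.5625, f(x_3) = 0.533303, coefficient = 2
x_4 = 0.6667, f(x_4) = 0.618370, coefficient = 2
x_5 = 0.7708, f(x_5) = 0.696733, coefficient = 2
x_6 = 0.8750, f(x_6) = 0.767544, coefficient = 2
x_7 = 0.9792, f(x_7) = 0.830033, coefficient = 2
x_8 = 1.0833, f(x_8) = 0.883524, coefficient = 2
x_9 = 1.1875, f(x_9) = 0.927437, coefficient = 2
x_10 = 1.2917, f(x_10) = 0.961296, coefficient = 2
x_11 = 1.3958, f(x_11) = 0.984733, coefficient = 2
x_12 = 1.5000, f(x_12) = 0.997495, coefficient = 1

I ≈ (0.104167/2) × 17.229368 = 0.897363
Exact value: 0.898175
Error: 0.000812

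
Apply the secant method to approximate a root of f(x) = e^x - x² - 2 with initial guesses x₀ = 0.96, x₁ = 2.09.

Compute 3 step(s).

f(x) = e^x - x² - 2
x₀ = 0.96, x₁ = 2.09

Secant formula: x_{n+1} = x_n - f(x_n)(x_n - x_{n-1})/(f(x_n) - f(x_{n-1}))

Iteration 1:
  f(0.960000) = -0.309904
  f(2.090000) = 1.716815
  x_2 = 2.090000 - 1.716815×(2.090000 - 0.960000)/(1.716815 - (-0.309904))
       = 1.132787
Iteration 2:
  f(2.090000) = 1.716815
  f(1.132787) = -0.178910
  x_3 = 1.132787 - (-0.178910)×(1.132787 - 2.090000)/(-0.178910 - 1.716815)
       = 1.223125
Iteration 3:
  f(1.132787) = -0.178910
  f(1.223125) = -0.098246
  x_4 = 1.223125 - (-0.098246)×(1.223125 - 1.132787)/(-0.098246 - (-0.178910))
       = 1.333152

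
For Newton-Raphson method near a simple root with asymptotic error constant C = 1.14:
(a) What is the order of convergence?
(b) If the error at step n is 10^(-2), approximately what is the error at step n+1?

(a) Newton-Raphson has quadratic (order 2) convergence near simple roots.
    This means |e_{n+1}| ≈ C|e_n|².

(b) With |e_n| = 10^(-2) and C = 1.14:
    |e_{n+1}| ≈ 1.14 × (10^(-2))² = 1.14 × 10^(-4)

(a) 2 (quadratic); (b) |e_{n+1}| ≈ 1.140e-04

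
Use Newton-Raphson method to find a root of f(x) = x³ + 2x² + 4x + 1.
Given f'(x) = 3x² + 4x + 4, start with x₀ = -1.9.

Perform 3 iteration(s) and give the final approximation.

f(x) = x³ + 2x² + 4x + 1
f'(x) = 3x² + 4x + 4
x₀ = -1.9

Newton-Raphson formula: x_{n+1} = x_n - f(x_n)/f'(x_n)

Iteration 1:
  f(-1.900000) = -6.239000
  f'(-1.900000) = 7.230000
  x_1 = -1.900000 - (-6.239000)/7.230000 = -1.037068
Iteration 2:
  f(-1.037068) = -2.112628
  f'(-1.037068) = 3.078258
  x_2 = -1.037068 - (-2.112628)/3.078258 = -0.350761
Iteration 3:
  f(-0.350761) = -0.200133
  f'(-0.350761) = 2.966055
  x_3 = -0.350761 - (-0.200133)/2.966055 = -0.283287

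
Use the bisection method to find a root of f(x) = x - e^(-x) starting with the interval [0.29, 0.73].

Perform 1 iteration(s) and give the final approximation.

f(x) = x - e^(-x)
Initial interval: [0.29, 0.73]

Iteration 1:
  c_1 = (0.290000 + 0.730000)/2 = 0.510000
  f(c_1) = f(0.510000) = -0.090496
  f(a) × f(c) ≥ 0, new interval: [0.510000, 0.730000]

After 1 iteration(s), the approximation is c_1 = 0.510000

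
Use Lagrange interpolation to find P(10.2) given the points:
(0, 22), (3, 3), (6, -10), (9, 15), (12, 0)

Lagrange interpolation formula:
P(x) = Σ yᵢ × Lᵢ(x)
where Lᵢ(x) = Π_{j≠i} (x - xⱼ)/(xᵢ - xⱼ)

L_0(10.2) = (10.2 - 3)/(0 - 3) × (10.2 - 6)/(0 - 6) × (10.2 - 9)/(0 - 9) × (10.2 - 12)/(0 - 12) = -0.033600
L_1(10.2) = (10.2 - 0)/(3 - 0) × (10.2 - 6)/(3 - 6) × (10.2 - 9)/(3 - 9) × (10.2 - 12)/(3 - 12) = 0.190400
L_2(10.2) = (10.2 - 0)/(6 - 0) × (10.2 - 3)/(6 - 3) × (10.2 - 9)/(6 - 9) × (10.2 - 12)/(6 - 12) = -0.489600
L_3(10.2) = (10.2 - 0)/(9 - 0) × (10.2 - 3)/(9 - 3) × (10.2 - 6)/(9 - 6) × (10.2 - 12)/(9 - 12) = 1.142400
L_4(10.2) = (10.2 - 0)/(12 - 0) × (10.2 - 3)/(12 - 3) × (10.2 - 6)/(12 - 6) × (10.2 - 9)/(12 - 9) = 0.190400

P(10.2) = 22×L_0(10.2) + 3×L_1(10.2) + (-10)×L_2(10.2) + 15×L_3(10.2) + 0×L_4(10.2)
P(10.2) = 21.864000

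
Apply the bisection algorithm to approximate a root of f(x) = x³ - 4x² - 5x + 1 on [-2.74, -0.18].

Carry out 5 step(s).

f(x) = x³ - 4x² - 5x + 1
Initial interval: [-2.74, -0.18]

Iteration 1:
  c_1 = (-2.740000 + (-0.180000))/2 = -1.460000
  f(c_1) = f(-1.460000) = -3.338536
  f(a) × f(c) ≥ 0, new interval: [-1.460000, -0.180000]
Iteration 2:
  c_2 = (-1.460000 + (-0.180000))/2 = -0.820000
  f(c_2) = f(-0.820000) = 1.859032
  f(a) × f(c) < 0, new interval: [-1.460000, -0.820000]
Iteration 3:
  c_3 = (-1.460000 + (-0.820000))/2 = -1.140000
  f(c_3) = f(-1.140000) = 0.020056
  f(a) × f(c) < 0, new interval: [-1.460000, -1.140000]
Iteration 4:
  c_4 = (-1.460000 + (-1.140000))/2 = -1.300000
  f(c_4) = f(-1.300000) = -1.457000
  f(a) × f(c) ≥ 0, new interval: [-1.300000, -1.140000]
Iteration 5:
  c_5 = (-1.300000 + (-1.140000))/2 = -1.220000
  f(c_5) = f(-1.220000) = -0.669448
  f(a) × f(c) ≥ 0, new interval: [-1.220000, -1.140000]

After 5 iteration(s), the approximation is c_5 = -1.220000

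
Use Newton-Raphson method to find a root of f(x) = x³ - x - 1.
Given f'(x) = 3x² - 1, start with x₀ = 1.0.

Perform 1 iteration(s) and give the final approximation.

f(x) = x³ - x - 1
f'(x) = 3x² - 1
x₀ = 1.0

Newton-Raphson formula: x_{n+1} = x_n - f(x_n)/f'(x_n)

Iteration 1:
  f(1.000000) = -1.000000
  f'(1.000000) = 2.000000
  x_1 = 1.000000 - (-1.000000)/2.000000 = 1.500000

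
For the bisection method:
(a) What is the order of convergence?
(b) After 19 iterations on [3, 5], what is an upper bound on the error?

(a) Bisection has linear (order 1) convergence; the error is halved each step.

(b) Error bound = (b-a)/2^n = (5 - 3)/2^{19}
    = 2/2^{19}

(a) 1 (linear); (b) error ≤ 3.81e-06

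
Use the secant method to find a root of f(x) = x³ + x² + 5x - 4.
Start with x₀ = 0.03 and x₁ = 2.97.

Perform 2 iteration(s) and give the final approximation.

f(x) = x³ + x² + 5x - 4
x₀ = 0.03, x₁ = 2.97

Secant formula: x_{n+1} = x_n - f(x_n)(x_n - x_{n-1})/(f(x_n) - f(x_{n-1}))

Iteration 1:
  f(0.030000) = -3.849073
  f(2.970000) = 45.868973
  x_2 = 2.970000 - 45.868973×(2.970000 - 0.030000)/(45.868973 - (-3.849073))
       = 0.257609
Iteration 2:
  f(2.970000) = 45.868973
  f(0.257609) = -2.628497
  x_3 = 0.257609 - (-2.628497)×(0.257609 - 2.970000)/(-2.628497 - 45.868973)
       = 0.404617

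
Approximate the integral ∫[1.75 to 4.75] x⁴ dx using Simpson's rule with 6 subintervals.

f(x) = x⁴
a = 1.75, b = 4.75, n = 6
h = (b - a)/n = 0.500000

Simpson's rule: (h/3)[f(x₀) + 4f(x₁) + 2f(x₂) + ... + f(xₙ)]

x_0 = 1.7500, f(x_0) = 9.378906, coefficient = 1
x_1 = 2.2500, f(x_1) = 25.628906, coefficient = 4
x_2 = 2.7500, f(x_2) = 57.191406, coefficient = 2
x_3 = 3.2500, f(x_3) = 111.566406, coefficient = 4
x_4 = 3.7500, f(x_4) = 197.753906, coefficient = 2
x_5 = 4.2500, f(x_5) = 326.253906, coefficient = 4
x_6 = 4.7500, f(x_6) = 509.066406, coefficient = 1

I ≈ (0.500000/3) × 2882.132812 = 480.355469
Exact value: 480.330469
Error: 0.025000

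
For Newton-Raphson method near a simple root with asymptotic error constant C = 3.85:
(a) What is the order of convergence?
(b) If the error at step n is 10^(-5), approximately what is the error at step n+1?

(a) Newton-Raphson has quadratic (order 2) convergence near simple roots.
    This means |e_{n+1}| ≈ C|e_n|².

(b) With |e_n| = 10^(-5) and C = 3.85:
    |e_{n+1}| ≈ 3.85 × (10^(-5))² = 3.85 × 10^(-10)

(a) 2 (quadratic); (b) |e_{n+1}| ≈ 3.850e-10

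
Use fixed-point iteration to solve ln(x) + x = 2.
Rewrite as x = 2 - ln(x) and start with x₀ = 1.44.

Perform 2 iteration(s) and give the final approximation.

Equation: ln(x) + x = 2
Fixed-point form: x = 2 - ln(x)
x₀ = 1.44

x_1 = g(1.440000) = 1.635357
x_2 = g(1.635357) = 1.508139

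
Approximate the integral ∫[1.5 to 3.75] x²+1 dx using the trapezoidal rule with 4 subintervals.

f(x) = x²+1
a = 1.5, b = 3.75, n = 4
h = (b - a)/n = 0.562500

Trapezoidal rule: (h/2)[f(x₀) + 2f(x₁) + 2f(x₂) + ... + f(xₙ)]

x_0 = 1.5000, f(x_0) = 3.250000, coefficient = 1
x_1 = 2.0625, f(x_1) = 5.253906, coefficient = 2
x_2 = 2.6250, f(x_2) = 7.890625, coefficient = 2
x_3 = 3.1875, f(x_3) = 11.160156, coefficient = 2
x_4 = 3.7500, f(x_4) = 15.062500, coefficient = 1

I ≈ (0.562500/2) × 66.921875 = 18.821777
Exact value: 18.703125
Error: 0.118652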